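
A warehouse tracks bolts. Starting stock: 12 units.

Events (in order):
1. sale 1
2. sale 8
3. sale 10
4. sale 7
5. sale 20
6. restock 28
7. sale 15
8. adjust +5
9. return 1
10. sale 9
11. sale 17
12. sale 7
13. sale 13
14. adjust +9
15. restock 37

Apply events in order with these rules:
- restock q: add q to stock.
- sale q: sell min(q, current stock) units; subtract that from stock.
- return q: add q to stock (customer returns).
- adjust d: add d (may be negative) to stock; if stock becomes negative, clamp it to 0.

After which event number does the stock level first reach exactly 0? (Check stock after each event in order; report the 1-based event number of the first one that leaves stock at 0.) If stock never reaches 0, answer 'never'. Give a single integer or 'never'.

Answer: 3

Derivation:
Processing events:
Start: stock = 12
  Event 1 (sale 1): sell min(1,12)=1. stock: 12 - 1 = 11. total_sold = 1
  Event 2 (sale 8): sell min(8,11)=8. stock: 11 - 8 = 3. total_sold = 9
  Event 3 (sale 10): sell min(10,3)=3. stock: 3 - 3 = 0. total_sold = 12
  Event 4 (sale 7): sell min(7,0)=0. stock: 0 - 0 = 0. total_sold = 12
  Event 5 (sale 20): sell min(20,0)=0. stock: 0 - 0 = 0. total_sold = 12
  Event 6 (restock 28): 0 + 28 = 28
  Event 7 (sale 15): sell min(15,28)=15. stock: 28 - 15 = 13. total_sold = 27
  Event 8 (adjust +5): 13 + 5 = 18
  Event 9 (return 1): 18 + 1 = 19
  Event 10 (sale 9): sell min(9,19)=9. stock: 19 - 9 = 10. total_sold = 36
  Event 11 (sale 17): sell min(17,10)=10. stock: 10 - 10 = 0. total_sold = 46
  Event 12 (sale 7): sell min(7,0)=0. stock: 0 - 0 = 0. total_sold = 46
  Event 13 (sale 13): sell min(13,0)=0. stock: 0 - 0 = 0. total_sold = 46
  Event 14 (adjust +9): 0 + 9 = 9
  Event 15 (restock 37): 9 + 37 = 46
Final: stock = 46, total_sold = 46

First zero at event 3.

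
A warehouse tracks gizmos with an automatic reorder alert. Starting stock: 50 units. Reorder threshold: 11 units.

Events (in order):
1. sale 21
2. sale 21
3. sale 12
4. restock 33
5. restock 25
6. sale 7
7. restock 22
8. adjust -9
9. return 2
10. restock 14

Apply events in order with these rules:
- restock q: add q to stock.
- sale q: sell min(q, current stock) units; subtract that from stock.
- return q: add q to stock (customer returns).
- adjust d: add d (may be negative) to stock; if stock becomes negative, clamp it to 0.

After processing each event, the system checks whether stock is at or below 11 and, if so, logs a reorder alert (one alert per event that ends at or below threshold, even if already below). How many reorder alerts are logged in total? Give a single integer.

Processing events:
Start: stock = 50
  Event 1 (sale 21): sell min(21,50)=21. stock: 50 - 21 = 29. total_sold = 21
  Event 2 (sale 21): sell min(21,29)=21. stock: 29 - 21 = 8. total_sold = 42
  Event 3 (sale 12): sell min(12,8)=8. stock: 8 - 8 = 0. total_sold = 50
  Event 4 (restock 33): 0 + 33 = 33
  Event 5 (restock 25): 33 + 25 = 58
  Event 6 (sale 7): sell min(7,58)=7. stock: 58 - 7 = 51. total_sold = 57
  Event 7 (restock 22): 51 + 22 = 73
  Event 8 (adjust -9): 73 + -9 = 64
  Event 9 (return 2): 64 + 2 = 66
  Event 10 (restock 14): 66 + 14 = 80
Final: stock = 80, total_sold = 57

Checking against threshold 11:
  After event 1: stock=29 > 11
  After event 2: stock=8 <= 11 -> ALERT
  After event 3: stock=0 <= 11 -> ALERT
  After event 4: stock=33 > 11
  After event 5: stock=58 > 11
  After event 6: stock=51 > 11
  After event 7: stock=73 > 11
  After event 8: stock=64 > 11
  After event 9: stock=66 > 11
  After event 10: stock=80 > 11
Alert events: [2, 3]. Count = 2

Answer: 2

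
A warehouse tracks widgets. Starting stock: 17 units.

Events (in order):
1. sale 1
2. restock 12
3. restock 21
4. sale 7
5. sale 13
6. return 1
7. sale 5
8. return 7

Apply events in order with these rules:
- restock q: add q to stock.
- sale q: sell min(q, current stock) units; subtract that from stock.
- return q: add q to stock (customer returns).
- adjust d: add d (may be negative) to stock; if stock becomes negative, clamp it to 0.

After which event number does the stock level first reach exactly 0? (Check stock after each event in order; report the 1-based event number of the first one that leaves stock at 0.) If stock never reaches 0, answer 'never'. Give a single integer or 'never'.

Answer: never

Derivation:
Processing events:
Start: stock = 17
  Event 1 (sale 1): sell min(1,17)=1. stock: 17 - 1 = 16. total_sold = 1
  Event 2 (restock 12): 16 + 12 = 28
  Event 3 (restock 21): 28 + 21 = 49
  Event 4 (sale 7): sell min(7,49)=7. stock: 49 - 7 = 42. total_sold = 8
  Event 5 (sale 13): sell min(13,42)=13. stock: 42 - 13 = 29. total_sold = 21
  Event 6 (return 1): 29 + 1 = 30
  Event 7 (sale 5): sell min(5,30)=5. stock: 30 - 5 = 25. total_sold = 26
  Event 8 (return 7): 25 + 7 = 32
Final: stock = 32, total_sold = 26

Stock never reaches 0.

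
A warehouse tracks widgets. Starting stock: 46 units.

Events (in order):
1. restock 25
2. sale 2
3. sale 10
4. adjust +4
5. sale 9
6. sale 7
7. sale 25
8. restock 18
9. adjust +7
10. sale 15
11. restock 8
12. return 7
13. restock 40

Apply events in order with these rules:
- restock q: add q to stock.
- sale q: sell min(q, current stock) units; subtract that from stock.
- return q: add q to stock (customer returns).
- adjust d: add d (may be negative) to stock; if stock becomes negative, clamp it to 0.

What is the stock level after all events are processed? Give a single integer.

Answer: 87

Derivation:
Processing events:
Start: stock = 46
  Event 1 (restock 25): 46 + 25 = 71
  Event 2 (sale 2): sell min(2,71)=2. stock: 71 - 2 = 69. total_sold = 2
  Event 3 (sale 10): sell min(10,69)=10. stock: 69 - 10 = 59. total_sold = 12
  Event 4 (adjust +4): 59 + 4 = 63
  Event 5 (sale 9): sell min(9,63)=9. stock: 63 - 9 = 54. total_sold = 21
  Event 6 (sale 7): sell min(7,54)=7. stock: 54 - 7 = 47. total_sold = 28
  Event 7 (sale 25): sell min(25,47)=25. stock: 47 - 25 = 22. total_sold = 53
  Event 8 (restock 18): 22 + 18 = 40
  Event 9 (adjust +7): 40 + 7 = 47
  Event 10 (sale 15): sell min(15,47)=15. stock: 47 - 15 = 32. total_sold = 68
  Event 11 (restock 8): 32 + 8 = 40
  Event 12 (return 7): 40 + 7 = 47
  Event 13 (restock 40): 47 + 40 = 87
Final: stock = 87, total_sold = 68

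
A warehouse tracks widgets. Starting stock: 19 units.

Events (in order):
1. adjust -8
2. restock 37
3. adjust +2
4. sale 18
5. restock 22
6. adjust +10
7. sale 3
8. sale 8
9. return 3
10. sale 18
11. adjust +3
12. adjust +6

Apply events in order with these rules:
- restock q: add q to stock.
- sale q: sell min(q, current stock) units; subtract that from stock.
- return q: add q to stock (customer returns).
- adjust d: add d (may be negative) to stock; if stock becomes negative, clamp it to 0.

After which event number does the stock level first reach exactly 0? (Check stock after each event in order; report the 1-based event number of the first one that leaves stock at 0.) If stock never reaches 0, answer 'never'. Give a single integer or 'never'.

Processing events:
Start: stock = 19
  Event 1 (adjust -8): 19 + -8 = 11
  Event 2 (restock 37): 11 + 37 = 48
  Event 3 (adjust +2): 48 + 2 = 50
  Event 4 (sale 18): sell min(18,50)=18. stock: 50 - 18 = 32. total_sold = 18
  Event 5 (restock 22): 32 + 22 = 54
  Event 6 (adjust +10): 54 + 10 = 64
  Event 7 (sale 3): sell min(3,64)=3. stock: 64 - 3 = 61. total_sold = 21
  Event 8 (sale 8): sell min(8,61)=8. stock: 61 - 8 = 53. total_sold = 29
  Event 9 (return 3): 53 + 3 = 56
  Event 10 (sale 18): sell min(18,56)=18. stock: 56 - 18 = 38. total_sold = 47
  Event 11 (adjust +3): 38 + 3 = 41
  Event 12 (adjust +6): 41 + 6 = 47
Final: stock = 47, total_sold = 47

Stock never reaches 0.

Answer: never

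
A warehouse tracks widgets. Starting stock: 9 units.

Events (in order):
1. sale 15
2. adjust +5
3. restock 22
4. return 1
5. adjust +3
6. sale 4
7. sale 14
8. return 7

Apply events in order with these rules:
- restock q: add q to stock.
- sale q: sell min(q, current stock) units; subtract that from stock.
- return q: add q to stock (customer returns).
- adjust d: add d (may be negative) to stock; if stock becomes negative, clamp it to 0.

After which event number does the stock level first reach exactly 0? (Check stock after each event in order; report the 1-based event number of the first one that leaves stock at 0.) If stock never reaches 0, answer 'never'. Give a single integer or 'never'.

Processing events:
Start: stock = 9
  Event 1 (sale 15): sell min(15,9)=9. stock: 9 - 9 = 0. total_sold = 9
  Event 2 (adjust +5): 0 + 5 = 5
  Event 3 (restock 22): 5 + 22 = 27
  Event 4 (return 1): 27 + 1 = 28
  Event 5 (adjust +3): 28 + 3 = 31
  Event 6 (sale 4): sell min(4,31)=4. stock: 31 - 4 = 27. total_sold = 13
  Event 7 (sale 14): sell min(14,27)=14. stock: 27 - 14 = 13. total_sold = 27
  Event 8 (return 7): 13 + 7 = 20
Final: stock = 20, total_sold = 27

First zero at event 1.

Answer: 1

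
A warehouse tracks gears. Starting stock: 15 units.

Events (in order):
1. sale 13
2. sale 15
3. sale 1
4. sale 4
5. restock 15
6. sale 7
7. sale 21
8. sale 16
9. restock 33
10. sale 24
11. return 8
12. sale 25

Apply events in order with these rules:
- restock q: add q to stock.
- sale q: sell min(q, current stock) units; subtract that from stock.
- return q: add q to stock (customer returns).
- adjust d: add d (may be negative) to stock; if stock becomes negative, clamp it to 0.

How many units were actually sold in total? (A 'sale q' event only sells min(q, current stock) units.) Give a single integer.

Processing events:
Start: stock = 15
  Event 1 (sale 13): sell min(13,15)=13. stock: 15 - 13 = 2. total_sold = 13
  Event 2 (sale 15): sell min(15,2)=2. stock: 2 - 2 = 0. total_sold = 15
  Event 3 (sale 1): sell min(1,0)=0. stock: 0 - 0 = 0. total_sold = 15
  Event 4 (sale 4): sell min(4,0)=0. stock: 0 - 0 = 0. total_sold = 15
  Event 5 (restock 15): 0 + 15 = 15
  Event 6 (sale 7): sell min(7,15)=7. stock: 15 - 7 = 8. total_sold = 22
  Event 7 (sale 21): sell min(21,8)=8. stock: 8 - 8 = 0. total_sold = 30
  Event 8 (sale 16): sell min(16,0)=0. stock: 0 - 0 = 0. total_sold = 30
  Event 9 (restock 33): 0 + 33 = 33
  Event 10 (sale 24): sell min(24,33)=24. stock: 33 - 24 = 9. total_sold = 54
  Event 11 (return 8): 9 + 8 = 17
  Event 12 (sale 25): sell min(25,17)=17. stock: 17 - 17 = 0. total_sold = 71
Final: stock = 0, total_sold = 71

Answer: 71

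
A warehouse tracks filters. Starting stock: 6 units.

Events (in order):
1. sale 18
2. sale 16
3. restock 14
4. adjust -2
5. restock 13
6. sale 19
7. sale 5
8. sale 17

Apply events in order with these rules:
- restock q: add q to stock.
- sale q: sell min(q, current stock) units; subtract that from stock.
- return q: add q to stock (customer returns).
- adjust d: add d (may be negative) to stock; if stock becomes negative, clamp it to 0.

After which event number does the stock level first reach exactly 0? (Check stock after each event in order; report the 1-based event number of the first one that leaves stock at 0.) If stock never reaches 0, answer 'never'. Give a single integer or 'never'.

Processing events:
Start: stock = 6
  Event 1 (sale 18): sell min(18,6)=6. stock: 6 - 6 = 0. total_sold = 6
  Event 2 (sale 16): sell min(16,0)=0. stock: 0 - 0 = 0. total_sold = 6
  Event 3 (restock 14): 0 + 14 = 14
  Event 4 (adjust -2): 14 + -2 = 12
  Event 5 (restock 13): 12 + 13 = 25
  Event 6 (sale 19): sell min(19,25)=19. stock: 25 - 19 = 6. total_sold = 25
  Event 7 (sale 5): sell min(5,6)=5. stock: 6 - 5 = 1. total_sold = 30
  Event 8 (sale 17): sell min(17,1)=1. stock: 1 - 1 = 0. total_sold = 31
Final: stock = 0, total_sold = 31

First zero at event 1.

Answer: 1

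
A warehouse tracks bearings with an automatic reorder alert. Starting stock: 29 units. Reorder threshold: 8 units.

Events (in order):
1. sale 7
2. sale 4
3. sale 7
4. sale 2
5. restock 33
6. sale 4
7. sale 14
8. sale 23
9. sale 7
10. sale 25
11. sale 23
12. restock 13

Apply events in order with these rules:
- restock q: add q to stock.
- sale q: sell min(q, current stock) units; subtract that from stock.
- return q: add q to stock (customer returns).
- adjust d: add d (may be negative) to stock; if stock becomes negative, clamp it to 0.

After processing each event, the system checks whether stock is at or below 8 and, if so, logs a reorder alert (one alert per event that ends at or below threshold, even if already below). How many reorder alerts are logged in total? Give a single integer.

Processing events:
Start: stock = 29
  Event 1 (sale 7): sell min(7,29)=7. stock: 29 - 7 = 22. total_sold = 7
  Event 2 (sale 4): sell min(4,22)=4. stock: 22 - 4 = 18. total_sold = 11
  Event 3 (sale 7): sell min(7,18)=7. stock: 18 - 7 = 11. total_sold = 18
  Event 4 (sale 2): sell min(2,11)=2. stock: 11 - 2 = 9. total_sold = 20
  Event 5 (restock 33): 9 + 33 = 42
  Event 6 (sale 4): sell min(4,42)=4. stock: 42 - 4 = 38. total_sold = 24
  Event 7 (sale 14): sell min(14,38)=14. stock: 38 - 14 = 24. total_sold = 38
  Event 8 (sale 23): sell min(23,24)=23. stock: 24 - 23 = 1. total_sold = 61
  Event 9 (sale 7): sell min(7,1)=1. stock: 1 - 1 = 0. total_sold = 62
  Event 10 (sale 25): sell min(25,0)=0. stock: 0 - 0 = 0. total_sold = 62
  Event 11 (sale 23): sell min(23,0)=0. stock: 0 - 0 = 0. total_sold = 62
  Event 12 (restock 13): 0 + 13 = 13
Final: stock = 13, total_sold = 62

Checking against threshold 8:
  After event 1: stock=22 > 8
  After event 2: stock=18 > 8
  After event 3: stock=11 > 8
  After event 4: stock=9 > 8
  After event 5: stock=42 > 8
  After event 6: stock=38 > 8
  After event 7: stock=24 > 8
  After event 8: stock=1 <= 8 -> ALERT
  After event 9: stock=0 <= 8 -> ALERT
  After event 10: stock=0 <= 8 -> ALERT
  After event 11: stock=0 <= 8 -> ALERT
  After event 12: stock=13 > 8
Alert events: [8, 9, 10, 11]. Count = 4

Answer: 4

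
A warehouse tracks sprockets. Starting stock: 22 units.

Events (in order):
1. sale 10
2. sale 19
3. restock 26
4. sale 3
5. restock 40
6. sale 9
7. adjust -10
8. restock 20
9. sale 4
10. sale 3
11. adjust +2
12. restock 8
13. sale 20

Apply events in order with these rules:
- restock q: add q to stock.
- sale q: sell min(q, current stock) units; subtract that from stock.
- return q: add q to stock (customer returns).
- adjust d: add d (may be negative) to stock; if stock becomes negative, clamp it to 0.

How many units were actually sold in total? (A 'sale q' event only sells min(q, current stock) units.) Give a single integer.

Processing events:
Start: stock = 22
  Event 1 (sale 10): sell min(10,22)=10. stock: 22 - 10 = 12. total_sold = 10
  Event 2 (sale 19): sell min(19,12)=12. stock: 12 - 12 = 0. total_sold = 22
  Event 3 (restock 26): 0 + 26 = 26
  Event 4 (sale 3): sell min(3,26)=3. stock: 26 - 3 = 23. total_sold = 25
  Event 5 (restock 40): 23 + 40 = 63
  Event 6 (sale 9): sell min(9,63)=9. stock: 63 - 9 = 54. total_sold = 34
  Event 7 (adjust -10): 54 + -10 = 44
  Event 8 (restock 20): 44 + 20 = 64
  Event 9 (sale 4): sell min(4,64)=4. stock: 64 - 4 = 60. total_sold = 38
  Event 10 (sale 3): sell min(3,60)=3. stock: 60 - 3 = 57. total_sold = 41
  Event 11 (adjust +2): 57 + 2 = 59
  Event 12 (restock 8): 59 + 8 = 67
  Event 13 (sale 20): sell min(20,67)=20. stock: 67 - 20 = 47. total_sold = 61
Final: stock = 47, total_sold = 61

Answer: 61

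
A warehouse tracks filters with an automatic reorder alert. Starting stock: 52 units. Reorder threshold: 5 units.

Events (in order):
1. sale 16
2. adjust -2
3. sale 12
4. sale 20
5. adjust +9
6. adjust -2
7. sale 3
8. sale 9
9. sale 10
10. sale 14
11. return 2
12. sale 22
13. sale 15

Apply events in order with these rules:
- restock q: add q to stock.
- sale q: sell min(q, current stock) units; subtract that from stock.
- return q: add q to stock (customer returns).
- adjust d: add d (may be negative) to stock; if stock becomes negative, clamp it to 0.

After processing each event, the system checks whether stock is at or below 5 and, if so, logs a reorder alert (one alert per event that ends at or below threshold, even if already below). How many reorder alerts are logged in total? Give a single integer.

Answer: 7

Derivation:
Processing events:
Start: stock = 52
  Event 1 (sale 16): sell min(16,52)=16. stock: 52 - 16 = 36. total_sold = 16
  Event 2 (adjust -2): 36 + -2 = 34
  Event 3 (sale 12): sell min(12,34)=12. stock: 34 - 12 = 22. total_sold = 28
  Event 4 (sale 20): sell min(20,22)=20. stock: 22 - 20 = 2. total_sold = 48
  Event 5 (adjust +9): 2 + 9 = 11
  Event 6 (adjust -2): 11 + -2 = 9
  Event 7 (sale 3): sell min(3,9)=3. stock: 9 - 3 = 6. total_sold = 51
  Event 8 (sale 9): sell min(9,6)=6. stock: 6 - 6 = 0. total_sold = 57
  Event 9 (sale 10): sell min(10,0)=0. stock: 0 - 0 = 0. total_sold = 57
  Event 10 (sale 14): sell min(14,0)=0. stock: 0 - 0 = 0. total_sold = 57
  Event 11 (return 2): 0 + 2 = 2
  Event 12 (sale 22): sell min(22,2)=2. stock: 2 - 2 = 0. total_sold = 59
  Event 13 (sale 15): sell min(15,0)=0. stock: 0 - 0 = 0. total_sold = 59
Final: stock = 0, total_sold = 59

Checking against threshold 5:
  After event 1: stock=36 > 5
  After event 2: stock=34 > 5
  After event 3: stock=22 > 5
  After event 4: stock=2 <= 5 -> ALERT
  After event 5: stock=11 > 5
  After event 6: stock=9 > 5
  After event 7: stock=6 > 5
  After event 8: stock=0 <= 5 -> ALERT
  After event 9: stock=0 <= 5 -> ALERT
  After event 10: stock=0 <= 5 -> ALERT
  After event 11: stock=2 <= 5 -> ALERT
  After event 12: stock=0 <= 5 -> ALERT
  After event 13: stock=0 <= 5 -> ALERT
Alert events: [4, 8, 9, 10, 11, 12, 13]. Count = 7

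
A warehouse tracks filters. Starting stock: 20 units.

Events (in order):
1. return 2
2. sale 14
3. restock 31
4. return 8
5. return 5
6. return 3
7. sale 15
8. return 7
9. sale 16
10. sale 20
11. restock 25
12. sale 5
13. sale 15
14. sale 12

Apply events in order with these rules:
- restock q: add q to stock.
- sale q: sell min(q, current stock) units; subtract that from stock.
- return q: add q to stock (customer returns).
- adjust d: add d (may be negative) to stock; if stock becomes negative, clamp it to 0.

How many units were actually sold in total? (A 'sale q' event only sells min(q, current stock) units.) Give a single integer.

Processing events:
Start: stock = 20
  Event 1 (return 2): 20 + 2 = 22
  Event 2 (sale 14): sell min(14,22)=14. stock: 22 - 14 = 8. total_sold = 14
  Event 3 (restock 31): 8 + 31 = 39
  Event 4 (return 8): 39 + 8 = 47
  Event 5 (return 5): 47 + 5 = 52
  Event 6 (return 3): 52 + 3 = 55
  Event 7 (sale 15): sell min(15,55)=15. stock: 55 - 15 = 40. total_sold = 29
  Event 8 (return 7): 40 + 7 = 47
  Event 9 (sale 16): sell min(16,47)=16. stock: 47 - 16 = 31. total_sold = 45
  Event 10 (sale 20): sell min(20,31)=20. stock: 31 - 20 = 11. total_sold = 65
  Event 11 (restock 25): 11 + 25 = 36
  Event 12 (sale 5): sell min(5,36)=5. stock: 36 - 5 = 31. total_sold = 70
  Event 13 (sale 15): sell min(15,31)=15. stock: 31 - 15 = 16. total_sold = 85
  Event 14 (sale 12): sell min(12,16)=12. stock: 16 - 12 = 4. total_sold = 97
Final: stock = 4, total_sold = 97

Answer: 97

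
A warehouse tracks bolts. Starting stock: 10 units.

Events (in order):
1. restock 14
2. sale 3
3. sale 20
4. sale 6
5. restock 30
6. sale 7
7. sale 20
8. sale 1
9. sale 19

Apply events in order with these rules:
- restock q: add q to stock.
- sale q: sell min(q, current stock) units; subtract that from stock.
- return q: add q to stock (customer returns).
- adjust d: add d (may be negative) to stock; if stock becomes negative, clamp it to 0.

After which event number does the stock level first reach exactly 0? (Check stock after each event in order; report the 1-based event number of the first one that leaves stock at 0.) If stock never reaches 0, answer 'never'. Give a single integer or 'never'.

Answer: 4

Derivation:
Processing events:
Start: stock = 10
  Event 1 (restock 14): 10 + 14 = 24
  Event 2 (sale 3): sell min(3,24)=3. stock: 24 - 3 = 21. total_sold = 3
  Event 3 (sale 20): sell min(20,21)=20. stock: 21 - 20 = 1. total_sold = 23
  Event 4 (sale 6): sell min(6,1)=1. stock: 1 - 1 = 0. total_sold = 24
  Event 5 (restock 30): 0 + 30 = 30
  Event 6 (sale 7): sell min(7,30)=7. stock: 30 - 7 = 23. total_sold = 31
  Event 7 (sale 20): sell min(20,23)=20. stock: 23 - 20 = 3. total_sold = 51
  Event 8 (sale 1): sell min(1,3)=1. stock: 3 - 1 = 2. total_sold = 52
  Event 9 (sale 19): sell min(19,2)=2. stock: 2 - 2 = 0. total_sold = 54
Final: stock = 0, total_sold = 54

First zero at event 4.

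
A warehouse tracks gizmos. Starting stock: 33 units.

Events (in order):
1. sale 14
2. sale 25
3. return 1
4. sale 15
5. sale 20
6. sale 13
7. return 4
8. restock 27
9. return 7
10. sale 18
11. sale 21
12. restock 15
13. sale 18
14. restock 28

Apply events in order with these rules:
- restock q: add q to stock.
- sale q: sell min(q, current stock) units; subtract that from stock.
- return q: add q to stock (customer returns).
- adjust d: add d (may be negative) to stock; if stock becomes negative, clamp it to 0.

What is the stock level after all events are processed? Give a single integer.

Answer: 28

Derivation:
Processing events:
Start: stock = 33
  Event 1 (sale 14): sell min(14,33)=14. stock: 33 - 14 = 19. total_sold = 14
  Event 2 (sale 25): sell min(25,19)=19. stock: 19 - 19 = 0. total_sold = 33
  Event 3 (return 1): 0 + 1 = 1
  Event 4 (sale 15): sell min(15,1)=1. stock: 1 - 1 = 0. total_sold = 34
  Event 5 (sale 20): sell min(20,0)=0. stock: 0 - 0 = 0. total_sold = 34
  Event 6 (sale 13): sell min(13,0)=0. stock: 0 - 0 = 0. total_sold = 34
  Event 7 (return 4): 0 + 4 = 4
  Event 8 (restock 27): 4 + 27 = 31
  Event 9 (return 7): 31 + 7 = 38
  Event 10 (sale 18): sell min(18,38)=18. stock: 38 - 18 = 20. total_sold = 52
  Event 11 (sale 21): sell min(21,20)=20. stock: 20 - 20 = 0. total_sold = 72
  Event 12 (restock 15): 0 + 15 = 15
  Event 13 (sale 18): sell min(18,15)=15. stock: 15 - 15 = 0. total_sold = 87
  Event 14 (restock 28): 0 + 28 = 28
Final: stock = 28, total_sold = 87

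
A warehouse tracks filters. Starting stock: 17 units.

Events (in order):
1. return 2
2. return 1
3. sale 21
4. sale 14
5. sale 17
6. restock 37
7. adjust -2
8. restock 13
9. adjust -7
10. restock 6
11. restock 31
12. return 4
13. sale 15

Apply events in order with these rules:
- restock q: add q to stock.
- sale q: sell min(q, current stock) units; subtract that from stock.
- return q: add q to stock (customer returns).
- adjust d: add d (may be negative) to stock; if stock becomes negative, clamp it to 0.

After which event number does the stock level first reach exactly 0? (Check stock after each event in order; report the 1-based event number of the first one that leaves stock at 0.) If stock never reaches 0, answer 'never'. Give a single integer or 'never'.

Answer: 3

Derivation:
Processing events:
Start: stock = 17
  Event 1 (return 2): 17 + 2 = 19
  Event 2 (return 1): 19 + 1 = 20
  Event 3 (sale 21): sell min(21,20)=20. stock: 20 - 20 = 0. total_sold = 20
  Event 4 (sale 14): sell min(14,0)=0. stock: 0 - 0 = 0. total_sold = 20
  Event 5 (sale 17): sell min(17,0)=0. stock: 0 - 0 = 0. total_sold = 20
  Event 6 (restock 37): 0 + 37 = 37
  Event 7 (adjust -2): 37 + -2 = 35
  Event 8 (restock 13): 35 + 13 = 48
  Event 9 (adjust -7): 48 + -7 = 41
  Event 10 (restock 6): 41 + 6 = 47
  Event 11 (restock 31): 47 + 31 = 78
  Event 12 (return 4): 78 + 4 = 82
  Event 13 (sale 15): sell min(15,82)=15. stock: 82 - 15 = 67. total_sold = 35
Final: stock = 67, total_sold = 35

First zero at event 3.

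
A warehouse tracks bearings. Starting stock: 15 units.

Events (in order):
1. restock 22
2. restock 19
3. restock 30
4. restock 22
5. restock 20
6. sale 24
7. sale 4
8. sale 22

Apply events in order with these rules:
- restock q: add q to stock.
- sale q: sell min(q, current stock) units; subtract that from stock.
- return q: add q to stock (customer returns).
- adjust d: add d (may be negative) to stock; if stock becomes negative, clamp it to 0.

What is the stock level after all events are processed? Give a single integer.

Processing events:
Start: stock = 15
  Event 1 (restock 22): 15 + 22 = 37
  Event 2 (restock 19): 37 + 19 = 56
  Event 3 (restock 30): 56 + 30 = 86
  Event 4 (restock 22): 86 + 22 = 108
  Event 5 (restock 20): 108 + 20 = 128
  Event 6 (sale 24): sell min(24,128)=24. stock: 128 - 24 = 104. total_sold = 24
  Event 7 (sale 4): sell min(4,104)=4. stock: 104 - 4 = 100. total_sold = 28
  Event 8 (sale 22): sell min(22,100)=22. stock: 100 - 22 = 78. total_sold = 50
Final: stock = 78, total_sold = 50

Answer: 78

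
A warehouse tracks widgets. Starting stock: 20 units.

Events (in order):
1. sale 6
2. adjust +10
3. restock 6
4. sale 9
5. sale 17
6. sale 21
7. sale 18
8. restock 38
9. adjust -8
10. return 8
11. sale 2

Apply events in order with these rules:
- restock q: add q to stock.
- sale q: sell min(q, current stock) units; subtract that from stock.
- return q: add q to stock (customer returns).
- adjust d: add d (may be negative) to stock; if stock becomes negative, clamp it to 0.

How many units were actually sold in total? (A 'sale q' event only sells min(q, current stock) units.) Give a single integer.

Processing events:
Start: stock = 20
  Event 1 (sale 6): sell min(6,20)=6. stock: 20 - 6 = 14. total_sold = 6
  Event 2 (adjust +10): 14 + 10 = 24
  Event 3 (restock 6): 24 + 6 = 30
  Event 4 (sale 9): sell min(9,30)=9. stock: 30 - 9 = 21. total_sold = 15
  Event 5 (sale 17): sell min(17,21)=17. stock: 21 - 17 = 4. total_sold = 32
  Event 6 (sale 21): sell min(21,4)=4. stock: 4 - 4 = 0. total_sold = 36
  Event 7 (sale 18): sell min(18,0)=0. stock: 0 - 0 = 0. total_sold = 36
  Event 8 (restock 38): 0 + 38 = 38
  Event 9 (adjust -8): 38 + -8 = 30
  Event 10 (return 8): 30 + 8 = 38
  Event 11 (sale 2): sell min(2,38)=2. stock: 38 - 2 = 36. total_sold = 38
Final: stock = 36, total_sold = 38

Answer: 38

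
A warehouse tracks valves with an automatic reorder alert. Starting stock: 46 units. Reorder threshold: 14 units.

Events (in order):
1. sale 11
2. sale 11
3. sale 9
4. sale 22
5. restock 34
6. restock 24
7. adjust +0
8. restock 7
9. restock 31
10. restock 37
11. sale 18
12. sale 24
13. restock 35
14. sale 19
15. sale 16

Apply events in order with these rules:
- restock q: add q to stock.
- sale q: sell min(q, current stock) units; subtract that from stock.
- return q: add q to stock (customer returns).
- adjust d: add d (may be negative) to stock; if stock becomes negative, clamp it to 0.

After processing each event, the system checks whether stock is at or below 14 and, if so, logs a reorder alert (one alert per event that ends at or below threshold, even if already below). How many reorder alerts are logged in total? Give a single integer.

Answer: 1

Derivation:
Processing events:
Start: stock = 46
  Event 1 (sale 11): sell min(11,46)=11. stock: 46 - 11 = 35. total_sold = 11
  Event 2 (sale 11): sell min(11,35)=11. stock: 35 - 11 = 24. total_sold = 22
  Event 3 (sale 9): sell min(9,24)=9. stock: 24 - 9 = 15. total_sold = 31
  Event 4 (sale 22): sell min(22,15)=15. stock: 15 - 15 = 0. total_sold = 46
  Event 5 (restock 34): 0 + 34 = 34
  Event 6 (restock 24): 34 + 24 = 58
  Event 7 (adjust +0): 58 + 0 = 58
  Event 8 (restock 7): 58 + 7 = 65
  Event 9 (restock 31): 65 + 31 = 96
  Event 10 (restock 37): 96 + 37 = 133
  Event 11 (sale 18): sell min(18,133)=18. stock: 133 - 18 = 115. total_sold = 64
  Event 12 (sale 24): sell min(24,115)=24. stock: 115 - 24 = 91. total_sold = 88
  Event 13 (restock 35): 91 + 35 = 126
  Event 14 (sale 19): sell min(19,126)=19. stock: 126 - 19 = 107. total_sold = 107
  Event 15 (sale 16): sell min(16,107)=16. stock: 107 - 16 = 91. total_sold = 123
Final: stock = 91, total_sold = 123

Checking against threshold 14:
  After event 1: stock=35 > 14
  After event 2: stock=24 > 14
  After event 3: stock=15 > 14
  After event 4: stock=0 <= 14 -> ALERT
  After event 5: stock=34 > 14
  After event 6: stock=58 > 14
  After event 7: stock=58 > 14
  After event 8: stock=65 > 14
  After event 9: stock=96 > 14
  After event 10: stock=133 > 14
  After event 11: stock=115 > 14
  After event 12: stock=91 > 14
  After event 13: stock=126 > 14
  After event 14: stock=107 > 14
  After event 15: stock=91 > 14
Alert events: [4]. Count = 1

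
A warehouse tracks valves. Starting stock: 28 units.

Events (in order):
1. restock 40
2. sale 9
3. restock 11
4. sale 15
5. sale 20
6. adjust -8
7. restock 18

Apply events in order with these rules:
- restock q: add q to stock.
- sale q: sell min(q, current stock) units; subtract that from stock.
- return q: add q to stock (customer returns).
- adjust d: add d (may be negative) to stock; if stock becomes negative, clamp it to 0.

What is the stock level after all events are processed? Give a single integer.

Processing events:
Start: stock = 28
  Event 1 (restock 40): 28 + 40 = 68
  Event 2 (sale 9): sell min(9,68)=9. stock: 68 - 9 = 59. total_sold = 9
  Event 3 (restock 11): 59 + 11 = 70
  Event 4 (sale 15): sell min(15,70)=15. stock: 70 - 15 = 55. total_sold = 24
  Event 5 (sale 20): sell min(20,55)=20. stock: 55 - 20 = 35. total_sold = 44
  Event 6 (adjust -8): 35 + -8 = 27
  Event 7 (restock 18): 27 + 18 = 45
Final: stock = 45, total_sold = 44

Answer: 45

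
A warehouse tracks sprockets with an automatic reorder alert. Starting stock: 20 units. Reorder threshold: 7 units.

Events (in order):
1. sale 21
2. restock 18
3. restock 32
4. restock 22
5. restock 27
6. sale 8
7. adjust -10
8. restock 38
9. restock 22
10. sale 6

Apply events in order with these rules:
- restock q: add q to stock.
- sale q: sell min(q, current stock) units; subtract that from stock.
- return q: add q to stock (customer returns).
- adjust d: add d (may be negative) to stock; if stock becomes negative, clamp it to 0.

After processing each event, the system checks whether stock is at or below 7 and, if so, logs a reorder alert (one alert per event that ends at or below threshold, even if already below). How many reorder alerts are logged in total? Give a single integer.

Answer: 1

Derivation:
Processing events:
Start: stock = 20
  Event 1 (sale 21): sell min(21,20)=20. stock: 20 - 20 = 0. total_sold = 20
  Event 2 (restock 18): 0 + 18 = 18
  Event 3 (restock 32): 18 + 32 = 50
  Event 4 (restock 22): 50 + 22 = 72
  Event 5 (restock 27): 72 + 27 = 99
  Event 6 (sale 8): sell min(8,99)=8. stock: 99 - 8 = 91. total_sold = 28
  Event 7 (adjust -10): 91 + -10 = 81
  Event 8 (restock 38): 81 + 38 = 119
  Event 9 (restock 22): 119 + 22 = 141
  Event 10 (sale 6): sell min(6,141)=6. stock: 141 - 6 = 135. total_sold = 34
Final: stock = 135, total_sold = 34

Checking against threshold 7:
  After event 1: stock=0 <= 7 -> ALERT
  After event 2: stock=18 > 7
  After event 3: stock=50 > 7
  After event 4: stock=72 > 7
  After event 5: stock=99 > 7
  After event 6: stock=91 > 7
  After event 7: stock=81 > 7
  After event 8: stock=119 > 7
  After event 9: stock=141 > 7
  After event 10: stock=135 > 7
Alert events: [1]. Count = 1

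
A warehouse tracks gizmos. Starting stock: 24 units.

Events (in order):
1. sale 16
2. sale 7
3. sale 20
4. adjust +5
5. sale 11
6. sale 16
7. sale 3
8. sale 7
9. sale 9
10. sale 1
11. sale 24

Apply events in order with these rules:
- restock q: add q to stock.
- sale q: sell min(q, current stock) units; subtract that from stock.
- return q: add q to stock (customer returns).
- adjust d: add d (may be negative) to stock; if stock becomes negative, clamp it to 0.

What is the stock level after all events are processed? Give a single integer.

Processing events:
Start: stock = 24
  Event 1 (sale 16): sell min(16,24)=16. stock: 24 - 16 = 8. total_sold = 16
  Event 2 (sale 7): sell min(7,8)=7. stock: 8 - 7 = 1. total_sold = 23
  Event 3 (sale 20): sell min(20,1)=1. stock: 1 - 1 = 0. total_sold = 24
  Event 4 (adjust +5): 0 + 5 = 5
  Event 5 (sale 11): sell min(11,5)=5. stock: 5 - 5 = 0. total_sold = 29
  Event 6 (sale 16): sell min(16,0)=0. stock: 0 - 0 = 0. total_sold = 29
  Event 7 (sale 3): sell min(3,0)=0. stock: 0 - 0 = 0. total_sold = 29
  Event 8 (sale 7): sell min(7,0)=0. stock: 0 - 0 = 0. total_sold = 29
  Event 9 (sale 9): sell min(9,0)=0. stock: 0 - 0 = 0. total_sold = 29
  Event 10 (sale 1): sell min(1,0)=0. stock: 0 - 0 = 0. total_sold = 29
  Event 11 (sale 24): sell min(24,0)=0. stock: 0 - 0 = 0. total_sold = 29
Final: stock = 0, total_sold = 29

Answer: 0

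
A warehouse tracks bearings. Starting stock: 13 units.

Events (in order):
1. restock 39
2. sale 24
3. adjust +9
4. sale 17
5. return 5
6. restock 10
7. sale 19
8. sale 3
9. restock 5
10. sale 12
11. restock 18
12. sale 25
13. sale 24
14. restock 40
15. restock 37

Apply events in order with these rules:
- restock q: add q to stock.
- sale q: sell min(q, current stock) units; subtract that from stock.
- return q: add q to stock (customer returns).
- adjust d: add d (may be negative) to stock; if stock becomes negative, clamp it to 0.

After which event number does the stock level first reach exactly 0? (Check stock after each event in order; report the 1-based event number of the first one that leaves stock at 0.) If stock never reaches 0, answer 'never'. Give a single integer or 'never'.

Processing events:
Start: stock = 13
  Event 1 (restock 39): 13 + 39 = 52
  Event 2 (sale 24): sell min(24,52)=24. stock: 52 - 24 = 28. total_sold = 24
  Event 3 (adjust +9): 28 + 9 = 37
  Event 4 (sale 17): sell min(17,37)=17. stock: 37 - 17 = 20. total_sold = 41
  Event 5 (return 5): 20 + 5 = 25
  Event 6 (restock 10): 25 + 10 = 35
  Event 7 (sale 19): sell min(19,35)=19. stock: 35 - 19 = 16. total_sold = 60
  Event 8 (sale 3): sell min(3,16)=3. stock: 16 - 3 = 13. total_sold = 63
  Event 9 (restock 5): 13 + 5 = 18
  Event 10 (sale 12): sell min(12,18)=12. stock: 18 - 12 = 6. total_sold = 75
  Event 11 (restock 18): 6 + 18 = 24
  Event 12 (sale 25): sell min(25,24)=24. stock: 24 - 24 = 0. total_sold = 99
  Event 13 (sale 24): sell min(24,0)=0. stock: 0 - 0 = 0. total_sold = 99
  Event 14 (restock 40): 0 + 40 = 40
  Event 15 (restock 37): 40 + 37 = 77
Final: stock = 77, total_sold = 99

First zero at event 12.

Answer: 12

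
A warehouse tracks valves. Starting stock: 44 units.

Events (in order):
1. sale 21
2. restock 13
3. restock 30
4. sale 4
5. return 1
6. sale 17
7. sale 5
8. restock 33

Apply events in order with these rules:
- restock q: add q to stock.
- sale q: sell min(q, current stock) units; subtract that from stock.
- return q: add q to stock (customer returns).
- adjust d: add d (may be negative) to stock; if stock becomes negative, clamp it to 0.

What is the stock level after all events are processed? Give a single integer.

Processing events:
Start: stock = 44
  Event 1 (sale 21): sell min(21,44)=21. stock: 44 - 21 = 23. total_sold = 21
  Event 2 (restock 13): 23 + 13 = 36
  Event 3 (restock 30): 36 + 30 = 66
  Event 4 (sale 4): sell min(4,66)=4. stock: 66 - 4 = 62. total_sold = 25
  Event 5 (return 1): 62 + 1 = 63
  Event 6 (sale 17): sell min(17,63)=17. stock: 63 - 17 = 46. total_sold = 42
  Event 7 (sale 5): sell min(5,46)=5. stock: 46 - 5 = 41. total_sold = 47
  Event 8 (restock 33): 41 + 33 = 74
Final: stock = 74, total_sold = 47

Answer: 74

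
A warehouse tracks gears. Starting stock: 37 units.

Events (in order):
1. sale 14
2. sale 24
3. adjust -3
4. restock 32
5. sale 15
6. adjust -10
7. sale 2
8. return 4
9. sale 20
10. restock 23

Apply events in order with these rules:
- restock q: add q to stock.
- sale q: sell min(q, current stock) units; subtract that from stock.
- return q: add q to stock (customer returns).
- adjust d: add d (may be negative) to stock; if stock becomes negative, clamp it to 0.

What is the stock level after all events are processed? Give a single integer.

Processing events:
Start: stock = 37
  Event 1 (sale 14): sell min(14,37)=14. stock: 37 - 14 = 23. total_sold = 14
  Event 2 (sale 24): sell min(24,23)=23. stock: 23 - 23 = 0. total_sold = 37
  Event 3 (adjust -3): 0 + -3 = 0 (clamped to 0)
  Event 4 (restock 32): 0 + 32 = 32
  Event 5 (sale 15): sell min(15,32)=15. stock: 32 - 15 = 17. total_sold = 52
  Event 6 (adjust -10): 17 + -10 = 7
  Event 7 (sale 2): sell min(2,7)=2. stock: 7 - 2 = 5. total_sold = 54
  Event 8 (return 4): 5 + 4 = 9
  Event 9 (sale 20): sell min(20,9)=9. stock: 9 - 9 = 0. total_sold = 63
  Event 10 (restock 23): 0 + 23 = 23
Final: stock = 23, total_sold = 63

Answer: 23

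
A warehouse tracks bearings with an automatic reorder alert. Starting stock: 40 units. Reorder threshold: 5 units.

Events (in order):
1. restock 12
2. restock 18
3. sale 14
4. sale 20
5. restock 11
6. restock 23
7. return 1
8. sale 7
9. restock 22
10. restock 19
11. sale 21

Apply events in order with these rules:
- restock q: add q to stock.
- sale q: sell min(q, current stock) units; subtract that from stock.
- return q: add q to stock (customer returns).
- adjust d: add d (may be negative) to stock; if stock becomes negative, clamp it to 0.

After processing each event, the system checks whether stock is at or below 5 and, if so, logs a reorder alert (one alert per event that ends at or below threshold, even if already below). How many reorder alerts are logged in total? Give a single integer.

Answer: 0

Derivation:
Processing events:
Start: stock = 40
  Event 1 (restock 12): 40 + 12 = 52
  Event 2 (restock 18): 52 + 18 = 70
  Event 3 (sale 14): sell min(14,70)=14. stock: 70 - 14 = 56. total_sold = 14
  Event 4 (sale 20): sell min(20,56)=20. stock: 56 - 20 = 36. total_sold = 34
  Event 5 (restock 11): 36 + 11 = 47
  Event 6 (restock 23): 47 + 23 = 70
  Event 7 (return 1): 70 + 1 = 71
  Event 8 (sale 7): sell min(7,71)=7. stock: 71 - 7 = 64. total_sold = 41
  Event 9 (restock 22): 64 + 22 = 86
  Event 10 (restock 19): 86 + 19 = 105
  Event 11 (sale 21): sell min(21,105)=21. stock: 105 - 21 = 84. total_sold = 62
Final: stock = 84, total_sold = 62

Checking against threshold 5:
  After event 1: stock=52 > 5
  After event 2: stock=70 > 5
  After event 3: stock=56 > 5
  After event 4: stock=36 > 5
  After event 5: stock=47 > 5
  After event 6: stock=70 > 5
  After event 7: stock=71 > 5
  After event 8: stock=64 > 5
  After event 9: stock=86 > 5
  After event 10: stock=105 > 5
  After event 11: stock=84 > 5
Alert events: []. Count = 0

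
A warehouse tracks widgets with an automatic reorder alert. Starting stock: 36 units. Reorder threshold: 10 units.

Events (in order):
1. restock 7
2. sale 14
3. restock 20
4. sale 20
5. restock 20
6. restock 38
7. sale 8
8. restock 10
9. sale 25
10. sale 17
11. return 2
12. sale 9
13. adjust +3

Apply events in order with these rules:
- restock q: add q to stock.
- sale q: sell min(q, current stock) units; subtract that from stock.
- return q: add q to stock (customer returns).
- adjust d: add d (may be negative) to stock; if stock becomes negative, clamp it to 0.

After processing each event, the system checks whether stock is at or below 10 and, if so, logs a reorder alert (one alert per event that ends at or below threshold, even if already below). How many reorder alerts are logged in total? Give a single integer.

Processing events:
Start: stock = 36
  Event 1 (restock 7): 36 + 7 = 43
  Event 2 (sale 14): sell min(14,43)=14. stock: 43 - 14 = 29. total_sold = 14
  Event 3 (restock 20): 29 + 20 = 49
  Event 4 (sale 20): sell min(20,49)=20. stock: 49 - 20 = 29. total_sold = 34
  Event 5 (restock 20): 29 + 20 = 49
  Event 6 (restock 38): 49 + 38 = 87
  Event 7 (sale 8): sell min(8,87)=8. stock: 87 - 8 = 79. total_sold = 42
  Event 8 (restock 10): 79 + 10 = 89
  Event 9 (sale 25): sell min(25,89)=25. stock: 89 - 25 = 64. total_sold = 67
  Event 10 (sale 17): sell min(17,64)=17. stock: 64 - 17 = 47. total_sold = 84
  Event 11 (return 2): 47 + 2 = 49
  Event 12 (sale 9): sell min(9,49)=9. stock: 49 - 9 = 40. total_sold = 93
  Event 13 (adjust +3): 40 + 3 = 43
Final: stock = 43, total_sold = 93

Checking against threshold 10:
  After event 1: stock=43 > 10
  After event 2: stock=29 > 10
  After event 3: stock=49 > 10
  After event 4: stock=29 > 10
  After event 5: stock=49 > 10
  After event 6: stock=87 > 10
  After event 7: stock=79 > 10
  After event 8: stock=89 > 10
  After event 9: stock=64 > 10
  After event 10: stock=47 > 10
  After event 11: stock=49 > 10
  After event 12: stock=40 > 10
  After event 13: stock=43 > 10
Alert events: []. Count = 0

Answer: 0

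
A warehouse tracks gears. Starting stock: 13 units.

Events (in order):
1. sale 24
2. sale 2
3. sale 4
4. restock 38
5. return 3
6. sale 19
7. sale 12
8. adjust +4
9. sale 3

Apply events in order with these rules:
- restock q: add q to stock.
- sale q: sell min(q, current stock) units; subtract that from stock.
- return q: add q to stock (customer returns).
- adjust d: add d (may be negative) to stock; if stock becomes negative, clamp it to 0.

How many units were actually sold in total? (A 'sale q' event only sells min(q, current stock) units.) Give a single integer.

Answer: 47

Derivation:
Processing events:
Start: stock = 13
  Event 1 (sale 24): sell min(24,13)=13. stock: 13 - 13 = 0. total_sold = 13
  Event 2 (sale 2): sell min(2,0)=0. stock: 0 - 0 = 0. total_sold = 13
  Event 3 (sale 4): sell min(4,0)=0. stock: 0 - 0 = 0. total_sold = 13
  Event 4 (restock 38): 0 + 38 = 38
  Event 5 (return 3): 38 + 3 = 41
  Event 6 (sale 19): sell min(19,41)=19. stock: 41 - 19 = 22. total_sold = 32
  Event 7 (sale 12): sell min(12,22)=12. stock: 22 - 12 = 10. total_sold = 44
  Event 8 (adjust +4): 10 + 4 = 14
  Event 9 (sale 3): sell min(3,14)=3. stock: 14 - 3 = 11. total_sold = 47
Final: stock = 11, total_sold = 47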